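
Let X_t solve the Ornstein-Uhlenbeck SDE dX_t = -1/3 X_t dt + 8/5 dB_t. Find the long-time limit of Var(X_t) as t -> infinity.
lim Var(X_t) = 96/25

The OU SDE dX = -theta X dt + sigma dB admits the integrating factor exp(theta t): d(exp(theta t) X_t) = sigma exp(theta t) dB_t. Integrating from 0 to t gives X_t = x_0 * exp(-theta t) + sigma * int_0^t exp(-theta (t-s)) dB_s for any initial x_0. The Itô integral has variance (by the Itô isometry) sigma^2 * int_0^t exp(-2 theta (t - s)) ds = sigma^2 * (1 - exp(-2 theta t)) / (2 theta), independent of x_0.
With theta = 1/3, sigma = 8/5:
  Var(X_t) = (8/5)^2 * (1 - exp(-2*1/3 t)) / (2 * 1/3) = 96/25 - 96*exp(-2*t/3)/25.
As t -> infinity, exp(-2*1/3 t) -> 0, so the stationary variance is sigma^2 / (2 theta) = 96/25.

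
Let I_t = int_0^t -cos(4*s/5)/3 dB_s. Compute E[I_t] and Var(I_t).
E[I_t] = 0; Var(I_t) = t/18 + 5*sin(4*t/5)*cos(4*t/5)/72

The Itô integral of a deterministic integrand f(s) has mean 0 because each increment f(s) * (B_{s+ds} - B_s) has mean 0. By the Itô isometry:
  Var( int_0^t f(s) dB_s ) = E[ (int_0^t f(s) dB_s)^2 ] = int_0^t f(s)^2 ds.
Here f(s) = -cos(4*s/5)/3, so f(s)^2 = cos(4*s/5)^2/9. Integrate:
  int_0^t (cos(4*s/5)^2/9) ds = t/18 + 5*sin(4*t/5)*cos(4*t/5)/72.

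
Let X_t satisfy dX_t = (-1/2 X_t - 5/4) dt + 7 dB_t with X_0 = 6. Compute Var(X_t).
Var(X_t) = 49 - 49*exp(-t)

The variance V(t) = Var(X_t) satisfies V'(t) = 2 a V(t) + c^2 with V(0) = 0 (drift coefficient is linear in X, diffusion is constant). With a = -1/2, c = 7, the solution is
  V(t) = (c^2 / (2 a)) * (exp(2 a t) - 1)
       = (7^2 / (2*(-1/2))) * (exp((-1) t) - 1)
       = 49 - 49*exp(-t).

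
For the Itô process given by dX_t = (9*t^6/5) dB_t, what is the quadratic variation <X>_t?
<X>_t = 81*t^13/325

For an Itô process dX_t = a(t) dt + b(t) dB_t, the quadratic variation is <X>_t = int_0^t b(s)^2 ds (the drift term does not contribute). Here b(s) = 9*s^6/5, so
  b(s)^2 = 81*s^12/25.
Integrating from 0 to t:
  <X>_t = int_0^t (81*s^12/25) ds = 81*t^13/325.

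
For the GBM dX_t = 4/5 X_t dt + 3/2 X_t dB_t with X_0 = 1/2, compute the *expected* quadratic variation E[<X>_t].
E[<X>_t] = 45*exp(77*t/20)/308 - 45/308

<X>_t = int_0^t ((3/2) * X_s)^2 ds. Taking expectation inside the integral: E[<X>_t] = (3/2)^2 * int_0^t E[X_s^2] ds. For GBM, E[X_s^2] = x_0^2 * exp((2 mu + sigma^2) s). Integrating:
  E[<X>_t] = (3/2)^2 * (1/2)^2 * (exp((2*(4/5) + (3/2)^2) t) - 1) / (2*(4/5) + (3/2)^2)
           = (3/2)^2 * (1/2)^2 * (exp((77/20) t) - 1) / (77/20) = 45*exp(77*t/20)/308 - 45/308.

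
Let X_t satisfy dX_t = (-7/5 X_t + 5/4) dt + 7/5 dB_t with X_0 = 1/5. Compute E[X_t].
E[X_t] = 25/28 - 97*exp(-7*t/5)/140

Taking expectations and using E[dB_t] = 0, the mean m(t) = E[X_t] satisfies the ODE m'(t) = a m(t) + b with m(0) = x_0. With a = -7/5, b = 5/4, x_0 = 1/5, the solution is
  m(t) = x_0 * exp(a t) + (b/a) * (exp(a t) - 1)
       = (1/5) * exp((-7/5) t) + ((5/4)/(-7/5)) * (exp((-7/5) t) - 1)
       = 25/28 - 97*exp(-7*t/5)/140.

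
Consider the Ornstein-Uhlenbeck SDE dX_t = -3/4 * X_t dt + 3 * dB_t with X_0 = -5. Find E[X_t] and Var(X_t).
E[X_t] = -5*exp(-3*t/4); Var(X_t) = 6 - 6*exp(-3*t/2)

The OU SDE dX = -theta X dt + sigma dB admits the integrating factor exp(theta t): d(exp(theta t) X_t) = sigma exp(theta t) dB_t. Integrating from 0 to t:
  X_t = x_0 * exp(-theta t) + sigma * int_0^t exp(-theta (t-s)) dB_s.
The Itô integral has mean 0 and (by the Itô isometry) variance sigma^2 * int_0^t exp(-2 theta (t - s)) ds = sigma^2 * (1 - exp(-2 theta t)) / (2 theta).
With theta = 3/4, sigma = 3, x_0 = -5:
  E[X_t] = -5 * exp(-3/4 t) = -5*exp(-3*t/4)
  Var(X_t) = (3)^2 * (1 - exp(-2*3/4 t)) / (2 * 3/4) = 6 - 6*exp(-3*t/2).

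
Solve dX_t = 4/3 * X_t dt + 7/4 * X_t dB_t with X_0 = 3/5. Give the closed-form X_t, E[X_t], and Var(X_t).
X_t = 3/5 * exp((-19/96) t + (7/4) B_t); E[X_t] = 3*exp(4*t/3)/5; Var(X_t) = 9*(exp(49*t/16) - 1)*exp(8*t/3)/25

For GBM dX = mu X dt + sigma X dB with X_0 = x_0, apply Itô to Y = log X: dY = (mu - sigma^2/2) dt + sigma dB, so Y_t = log(x_0) + (mu - sigma^2/2) t + sigma B_t and hence X_t = x_0 * exp((mu - sigma^2/2) t + sigma B_t).
With mu = 4/3, sigma = 7/4, x_0 = 3/5, this gives:
  X_t = 3/5 * exp((-19/96) * t + (7/4) * B_t).
Since sigma*B_t ~ Normal(0, sigma^2 t), E[exp(sigma*B_t)] = exp(sigma^2 t / 2); so E[X_t] = x_0 * exp((mu - sigma^2/2) t) * exp(sigma^2 t / 2) = x_0 * exp(mu t) = 3*exp(4*t/3)/5.
Var(X_t) = E[X_t^2] - (E[X_t])^2 = x_0^2 * exp(2 mu t) * (exp(sigma^2 t) - 1) = 9*(exp(49*t/16) - 1)*exp(8*t/3)/25.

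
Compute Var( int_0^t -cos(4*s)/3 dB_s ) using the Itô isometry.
Var = t/18 + sin(4*t)*cos(4*t)/72

The Itô integral of a deterministic integrand f(s) has mean 0 because each increment f(s) * (B_{s+ds} - B_s) has mean 0. By the Itô isometry:
  Var( int_0^t f(s) dB_s ) = E[ (int_0^t f(s) dB_s)^2 ] = int_0^t f(s)^2 ds.
Here f(s) = -cos(4*s)/3, so f(s)^2 = cos(4*s)^2/9. Integrate:
  int_0^t (cos(4*s)^2/9) ds = t/18 + sin(4*t)*cos(4*t)/72.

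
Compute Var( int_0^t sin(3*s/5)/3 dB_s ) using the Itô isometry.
Var = t/18 - 5*sin(6*t/5)/108

The Itô integral of a deterministic integrand f(s) has mean 0 because each increment f(s) * (B_{s+ds} - B_s) has mean 0. By the Itô isometry:
  Var( int_0^t f(s) dB_s ) = E[ (int_0^t f(s) dB_s)^2 ] = int_0^t f(s)^2 ds.
Here f(s) = sin(3*s/5)/3, so f(s)^2 = sin(3*s/5)^2/9. Integrate:
  int_0^t (sin(3*s/5)^2/9) ds = t/18 - 5*sin(6*t/5)/108.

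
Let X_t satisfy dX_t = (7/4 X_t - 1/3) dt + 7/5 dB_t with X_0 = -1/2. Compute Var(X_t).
Var(X_t) = 14*exp(7*t/2)/25 - 14/25

The variance V(t) = Var(X_t) satisfies V'(t) = 2 a V(t) + c^2 with V(0) = 0 (drift coefficient is linear in X, diffusion is constant). With a = 7/4, c = 7/5, the solution is
  V(t) = (c^2 / (2 a)) * (exp(2 a t) - 1)
       = ((7/5)^2 / (2*(7/4))) * (exp((7/2) t) - 1)
       = 14*exp(7*t/2)/25 - 14/25.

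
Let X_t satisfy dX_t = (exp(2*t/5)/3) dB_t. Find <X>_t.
<X>_t = 5*exp(4*t/5)/36 - 5/36

For an Itô process dX_t = a(t) dt + b(t) dB_t, the quadratic variation is <X>_t = int_0^t b(s)^2 ds (the drift term does not contribute). Here b(s) = exp(2*s/5)/3, so
  b(s)^2 = exp(4*s/5)/9.
Integrating from 0 to t:
  <X>_t = int_0^t (exp(4*s/5)/9) ds = 5*exp(4*t/5)/36 - 5/36.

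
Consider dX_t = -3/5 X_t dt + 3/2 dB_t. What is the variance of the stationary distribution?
lim Var(X_t) = 15/8

The OU SDE dX = -theta X dt + sigma dB admits the integrating factor exp(theta t): d(exp(theta t) X_t) = sigma exp(theta t) dB_t. Integrating from 0 to t gives X_t = x_0 * exp(-theta t) + sigma * int_0^t exp(-theta (t-s)) dB_s for any initial x_0. The Itô integral has variance (by the Itô isometry) sigma^2 * int_0^t exp(-2 theta (t - s)) ds = sigma^2 * (1 - exp(-2 theta t)) / (2 theta), independent of x_0.
With theta = 3/5, sigma = 3/2:
  Var(X_t) = (3/2)^2 * (1 - exp(-2*3/5 t)) / (2 * 3/5) = 15/8 - 15*exp(-6*t/5)/8.
As t -> infinity, exp(-2*3/5 t) -> 0, so the stationary variance is sigma^2 / (2 theta) = 15/8.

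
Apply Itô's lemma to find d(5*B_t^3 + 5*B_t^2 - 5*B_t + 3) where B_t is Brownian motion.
d(5*B_t^3 + 5*B_t^2 - 5*B_t + 3) = (15*B_t + 5) dt + (15*B_t^2 + 10*B_t - 5) dB_t

Itô's formula for f(B_t) gives d f(B_t) = f'(B_t) dB_t + (1/2) f''(B_t) dt. Compute derivatives of f(x) = 5*x^3 + 5*x^2 - 5*x + 3:
  f'(x)  = 15*x^2 + 10*x - 5
  f''(x) = 30*x + 10
Substitute x = B_t and multiply the f'' term by 1/2:
  drift     = (1/2) * (30*x + 10) evaluated at B_t = 15*B_t + 5
  diffusion = (15*x^2 + 10*x - 5) evaluated at B_t = 15*B_t^2 + 10*B_t - 5
Therefore d(5*B_t^3 + 5*B_t^2 - 5*B_t + 3) = (15*B_t + 5) dt + (15*B_t^2 + 10*B_t - 5) dB_t.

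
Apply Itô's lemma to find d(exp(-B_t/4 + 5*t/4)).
d(exp(-B_t/4 + 5*t/4)) = (41*exp(-B_t/4 + 5*t/4)/32) dt + (-exp(-B_t/4 + 5*t/4)/4) dB_t

Itô's formula for f(t, x): d f(t, B_t) = (f_t + (1/2) f_xx) dt + f_x dB_t. Compute partials of f(t, x) = exp(5*t/4 - x/4):
  f_t(t,x)  = 5*exp(5*t/4 - x/4)/4
  f_x(t,x)  = -exp(5*t/4 - x/4)/4
  f_xx(t,x) = exp(5*t/4 - x/4)/16
Assemble drift = f_t + (1/2) f_xx = 41*exp(5*t/4 - x/4)/32 and diffusion = f_x = -exp(5*t/4 - x/4)/4. Substituting x = B_t:
  d(exp(-B_t/4 + 5*t/4)) = (41*exp(-B_t/4 + 5*t/4)/32) dt + (-exp(-B_t/4 + 5*t/4)/4) dB_t.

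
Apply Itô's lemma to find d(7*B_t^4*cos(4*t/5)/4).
d(7*B_t^4*cos(4*t/5)/4) = (7*B_t^2*(-2*B_t^2*sin(4*t/5) + 15*cos(4*t/5))/10) dt + (7*B_t^3*cos(4*t/5)) dB_t

Itô's formula for f(t, x): d f(t, B_t) = (f_t + (1/2) f_xx) dt + f_x dB_t. Compute partials of f(t, x) = 7*x^4*cos(4*t/5)/4:
  f_t(t,x)  = -7*x^4*sin(4*t/5)/5
  f_x(t,x)  = 7*x^3*cos(4*t/5)
  f_xx(t,x) = 21*x^2*cos(4*t/5)
Assemble drift = f_t + (1/2) f_xx = 7*x^2*(-2*x^2*sin(4*t/5) + 15*cos(4*t/5))/10 and diffusion = f_x = 7*x^3*cos(4*t/5). Substituting x = B_t:
  d(7*B_t^4*cos(4*t/5)/4) = (7*B_t^2*(-2*B_t^2*sin(4*t/5) + 15*cos(4*t/5))/10) dt + (7*B_t^3*cos(4*t/5)) dB_t.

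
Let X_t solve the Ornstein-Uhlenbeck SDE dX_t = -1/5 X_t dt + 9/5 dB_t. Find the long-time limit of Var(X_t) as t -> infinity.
lim Var(X_t) = 81/10

The OU SDE dX = -theta X dt + sigma dB admits the integrating factor exp(theta t): d(exp(theta t) X_t) = sigma exp(theta t) dB_t. Integrating from 0 to t gives X_t = x_0 * exp(-theta t) + sigma * int_0^t exp(-theta (t-s)) dB_s for any initial x_0. The Itô integral has variance (by the Itô isometry) sigma^2 * int_0^t exp(-2 theta (t - s)) ds = sigma^2 * (1 - exp(-2 theta t)) / (2 theta), independent of x_0.
With theta = 1/5, sigma = 9/5:
  Var(X_t) = (9/5)^2 * (1 - exp(-2*1/5 t)) / (2 * 1/5) = 81/10 - 81*exp(-2*t/5)/10.
As t -> infinity, exp(-2*1/5 t) -> 0, so the stationary variance is sigma^2 / (2 theta) = 81/10.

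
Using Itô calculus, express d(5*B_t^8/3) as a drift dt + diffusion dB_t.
d(5*B_t^8/3) = (140*B_t^6/3) dt + (40*B_t^7/3) dB_t

Itô's formula for f(B_t) gives d f(B_t) = f'(B_t) dB_t + (1/2) f''(B_t) dt. Compute derivatives of f(x) = 5*x^8/3:
  f'(x)  = 40*x^7/3
  f''(x) = 280*x^6/3
Substitute x = B_t and multiply the f'' term by 1/2:
  drift     = (1/2) * (280*x^6/3) evaluated at B_t = 140*B_t^6/3
  diffusion = (40*x^7/3) evaluated at B_t = 40*B_t^7/3
Therefore d(5*B_t^8/3) = (140*B_t^6/3) dt + (40*B_t^7/3) dB_t.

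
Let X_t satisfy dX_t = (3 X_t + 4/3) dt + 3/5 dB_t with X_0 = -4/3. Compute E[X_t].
E[X_t] = -8*exp(3*t)/9 - 4/9

Taking expectations and using E[dB_t] = 0, the mean m(t) = E[X_t] satisfies the ODE m'(t) = a m(t) + b with m(0) = x_0. With a = 3, b = 4/3, x_0 = -4/3, the solution is
  m(t) = x_0 * exp(a t) + (b/a) * (exp(a t) - 1)
       = (-4/3) * exp(3 t) + ((4/3)/3) * (exp(3 t) - 1)
       = -8*exp(3*t)/9 - 4/9.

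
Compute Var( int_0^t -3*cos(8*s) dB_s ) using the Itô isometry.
Var = 9*t/2 + 9*sin(8*t)*cos(8*t)/16

The Itô integral of a deterministic integrand f(s) has mean 0 because each increment f(s) * (B_{s+ds} - B_s) has mean 0. By the Itô isometry:
  Var( int_0^t f(s) dB_s ) = E[ (int_0^t f(s) dB_s)^2 ] = int_0^t f(s)^2 ds.
Here f(s) = -3*cos(8*s), so f(s)^2 = 9*cos(8*s)^2. Integrate:
  int_0^t (9*cos(8*s)^2) ds = 9*t/2 + 9*sin(8*t)*cos(8*t)/16.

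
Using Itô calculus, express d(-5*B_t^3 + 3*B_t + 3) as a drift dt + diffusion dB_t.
d(-5*B_t^3 + 3*B_t + 3) = (-15*B_t) dt + (3 - 15*B_t^2) dB_t

Itô's formula for f(B_t) gives d f(B_t) = f'(B_t) dB_t + (1/2) f''(B_t) dt. Compute derivatives of f(x) = -5*x^3 + 3*x + 3:
  f'(x)  = 3 - 15*x^2
  f''(x) = -30*x
Substitute x = B_t and multiply the f'' term by 1/2:
  drift     = (1/2) * (-30*x) evaluated at B_t = -15*B_t
  diffusion = (3 - 15*x^2) evaluated at B_t = 3 - 15*B_t^2
Therefore d(-5*B_t^3 + 3*B_t + 3) = (-15*B_t) dt + (3 - 15*B_t^2) dB_t.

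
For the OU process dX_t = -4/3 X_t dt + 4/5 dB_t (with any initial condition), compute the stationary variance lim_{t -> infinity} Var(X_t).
lim Var(X_t) = 6/25

The OU SDE dX = -theta X dt + sigma dB admits the integrating factor exp(theta t): d(exp(theta t) X_t) = sigma exp(theta t) dB_t. Integrating from 0 to t gives X_t = x_0 * exp(-theta t) + sigma * int_0^t exp(-theta (t-s)) dB_s for any initial x_0. The Itô integral has variance (by the Itô isometry) sigma^2 * int_0^t exp(-2 theta (t - s)) ds = sigma^2 * (1 - exp(-2 theta t)) / (2 theta), independent of x_0.
With theta = 4/3, sigma = 4/5:
  Var(X_t) = (4/5)^2 * (1 - exp(-2*4/3 t)) / (2 * 4/3) = 6/25 - 6*exp(-8*t/3)/25.
As t -> infinity, exp(-2*4/3 t) -> 0, so the stationary variance is sigma^2 / (2 theta) = 6/25.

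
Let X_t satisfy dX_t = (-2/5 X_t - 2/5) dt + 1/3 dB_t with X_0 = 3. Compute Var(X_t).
Var(X_t) = 5/36 - 5*exp(-4*t/5)/36

The variance V(t) = Var(X_t) satisfies V'(t) = 2 a V(t) + c^2 with V(0) = 0 (drift coefficient is linear in X, diffusion is constant). With a = -2/5, c = 1/3, the solution is
  V(t) = (c^2 / (2 a)) * (exp(2 a t) - 1)
       = ((1/3)^2 / (2*(-2/5))) * (exp((-4/5) t) - 1)
       = 5/36 - 5*exp(-4*t/5)/36.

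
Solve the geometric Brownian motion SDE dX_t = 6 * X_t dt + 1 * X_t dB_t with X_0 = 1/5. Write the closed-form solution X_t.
X_t = 1/5 * exp((11/2) * t + (1) * B_t)

For GBM dX = mu X dt + sigma X dB with X_0 = x_0, apply Itô to Y = log X: dY = (mu - sigma^2/2) dt + sigma dB, so Y_t = log(x_0) + (mu - sigma^2/2) t + sigma B_t and hence X_t = x_0 * exp((mu - sigma^2/2) t + sigma B_t).
With mu = 6, sigma = 1, x_0 = 1/5, this gives:
  X_t = 1/5 * exp((11/2) * t + (1) * B_t).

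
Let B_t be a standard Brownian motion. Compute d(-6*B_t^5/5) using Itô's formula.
d(-6*B_t^5/5) = (-12*B_t^3) dt + (-6*B_t^4) dB_t

Itô's formula for f(B_t) gives d f(B_t) = f'(B_t) dB_t + (1/2) f''(B_t) dt. Compute derivatives of f(x) = -6*x^5/5:
  f'(x)  = -6*x^4
  f''(x) = -24*x^3
Substitute x = B_t and multiply the f'' term by 1/2:
  drift     = (1/2) * (-24*x^3) evaluated at B_t = -12*B_t^3
  diffusion = (-6*x^4) evaluated at B_t = -6*B_t^4
Therefore d(-6*B_t^5/5) = (-12*B_t^3) dt + (-6*B_t^4) dB_t.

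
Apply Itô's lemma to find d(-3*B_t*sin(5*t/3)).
d(-3*B_t*sin(5*t/3)) = (-5*B_t*cos(5*t/3)) dt + (-3*sin(5*t/3)) dB_t

Itô's formula for f(t, x): d f(t, B_t) = (f_t + (1/2) f_xx) dt + f_x dB_t. Compute partials of f(t, x) = -3*x*sin(5*t/3):
  f_t(t,x)  = -5*x*cos(5*t/3)
  f_x(t,x)  = -3*sin(5*t/3)
  f_xx(t,x) = 0
Assemble drift = f_t + (1/2) f_xx = -5*x*cos(5*t/3) and diffusion = f_x = -3*sin(5*t/3). Substituting x = B_t:
  d(-3*B_t*sin(5*t/3)) = (-5*B_t*cos(5*t/3)) dt + (-3*sin(5*t/3)) dB_t.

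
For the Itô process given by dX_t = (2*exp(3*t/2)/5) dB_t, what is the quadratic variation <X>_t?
<X>_t = 4*exp(3*t)/75 - 4/75

For an Itô process dX_t = a(t) dt + b(t) dB_t, the quadratic variation is <X>_t = int_0^t b(s)^2 ds (the drift term does not contribute). Here b(s) = 2*exp(3*s/2)/5, so
  b(s)^2 = 4*exp(3*s)/25.
Integrating from 0 to t:
  <X>_t = int_0^t (4*exp(3*s)/25) ds = 4*exp(3*t)/75 - 4/75.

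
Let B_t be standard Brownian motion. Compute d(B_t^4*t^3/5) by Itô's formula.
d(B_t^4*t^3/5) = (3*B_t^2*t^2*(B_t^2 + 2*t)/5) dt + (4*B_t^3*t^3/5) dB_t

Itô's formula for f(t, x): d f(t, B_t) = (f_t + (1/2) f_xx) dt + f_x dB_t. Compute partials of f(t, x) = t^3*x^4/5:
  f_t(t,x)  = 3*t^2*x^4/5
  f_x(t,x)  = 4*t^3*x^3/5
  f_xx(t,x) = 12*t^3*x^2/5
Assemble drift = f_t + (1/2) f_xx = 3*t^2*x^2*(2*t + x^2)/5 and diffusion = f_x = 4*t^3*x^3/5. Substituting x = B_t:
  d(B_t^4*t^3/5) = (3*B_t^2*t^2*(B_t^2 + 2*t)/5) dt + (4*B_t^3*t^3/5) dB_t.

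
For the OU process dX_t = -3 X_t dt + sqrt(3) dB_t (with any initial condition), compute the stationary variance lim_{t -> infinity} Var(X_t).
lim Var(X_t) = 1/2

The OU SDE dX = -theta X dt + sigma dB admits the integrating factor exp(theta t): d(exp(theta t) X_t) = sigma exp(theta t) dB_t. Integrating from 0 to t gives X_t = x_0 * exp(-theta t) + sigma * int_0^t exp(-theta (t-s)) dB_s for any initial x_0. The Itô integral has variance (by the Itô isometry) sigma^2 * int_0^t exp(-2 theta (t - s)) ds = sigma^2 * (1 - exp(-2 theta t)) / (2 theta), independent of x_0.
With theta = 3, sigma = sqrt(3):
  Var(X_t) = (sqrt(3))^2 * (1 - exp(-2*3 t)) / (2 * 3) = 1/2 - exp(-6*t)/2.
As t -> infinity, exp(-2*3 t) -> 0, so the stationary variance is sigma^2 / (2 theta) = 1/2.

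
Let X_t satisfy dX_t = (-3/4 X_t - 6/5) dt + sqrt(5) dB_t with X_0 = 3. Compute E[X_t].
E[X_t] = -8/5 + 23*exp(-3*t/4)/5

Taking expectations and using E[dB_t] = 0, the mean m(t) = E[X_t] satisfies the ODE m'(t) = a m(t) + b with m(0) = x_0. With a = -3/4, b = -6/5, x_0 = 3, the solution is
  m(t) = x_0 * exp(a t) + (b/a) * (exp(a t) - 1)
       = 3 * exp((-3/4) t) + ((-6/5)/(-3/4)) * (exp((-3/4) t) - 1)
       = -8/5 + 23*exp(-3*t/4)/5.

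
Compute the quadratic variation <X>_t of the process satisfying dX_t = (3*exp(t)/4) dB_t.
<X>_t = 9*exp(2*t)/32 - 9/32

For an Itô process dX_t = a(t) dt + b(t) dB_t, the quadratic variation is <X>_t = int_0^t b(s)^2 ds (the drift term does not contribute). Here b(s) = 3*exp(s)/4, so
  b(s)^2 = 9*exp(2*s)/16.
Integrating from 0 to t:
  <X>_t = int_0^t (9*exp(2*s)/16) ds = 9*exp(2*t)/32 - 9/32.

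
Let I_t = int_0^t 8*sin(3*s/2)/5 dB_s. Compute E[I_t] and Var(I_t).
E[I_t] = 0; Var(I_t) = 32*t/25 - 32*sin(3*t)/75

The Itô integral of a deterministic integrand f(s) has mean 0 because each increment f(s) * (B_{s+ds} - B_s) has mean 0. By the Itô isometry:
  Var( int_0^t f(s) dB_s ) = E[ (int_0^t f(s) dB_s)^2 ] = int_0^t f(s)^2 ds.
Here f(s) = 8*sin(3*s/2)/5, so f(s)^2 = 64*sin(3*s/2)^2/25. Integrate:
  int_0^t (64*sin(3*s/2)^2/25) ds = 32*t/25 - 32*sin(3*t)/75.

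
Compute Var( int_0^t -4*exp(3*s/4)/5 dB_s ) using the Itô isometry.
Var = 32*exp(3*t/2)/75 - 32/75

The Itô integral of a deterministic integrand f(s) has mean 0 because each increment f(s) * (B_{s+ds} - B_s) has mean 0. By the Itô isometry:
  Var( int_0^t f(s) dB_s ) = E[ (int_0^t f(s) dB_s)^2 ] = int_0^t f(s)^2 ds.
Here f(s) = -4*exp(3*s/4)/5, so f(s)^2 = 16*exp(3*s/2)/25. Integrate:
  int_0^t (16*exp(3*s/2)/25) ds = 32*exp(3*t/2)/75 - 32/75.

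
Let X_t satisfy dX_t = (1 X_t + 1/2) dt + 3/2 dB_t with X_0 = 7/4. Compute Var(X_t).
Var(X_t) = 9*exp(2*t)/8 - 9/8

The variance V(t) = Var(X_t) satisfies V'(t) = 2 a V(t) + c^2 with V(0) = 0 (drift coefficient is linear in X, diffusion is constant). With a = 1, c = 3/2, the solution is
  V(t) = (c^2 / (2 a)) * (exp(2 a t) - 1)
       = ((3/2)^2 / (2*1)) * (exp(2 t) - 1)
       = 9*exp(2*t)/8 - 9/8.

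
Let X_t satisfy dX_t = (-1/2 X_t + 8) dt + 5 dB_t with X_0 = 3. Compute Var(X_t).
Var(X_t) = 25 - 25*exp(-t)

The variance V(t) = Var(X_t) satisfies V'(t) = 2 a V(t) + c^2 with V(0) = 0 (drift coefficient is linear in X, diffusion is constant). With a = -1/2, c = 5, the solution is
  V(t) = (c^2 / (2 a)) * (exp(2 a t) - 1)
       = (5^2 / (2*(-1/2))) * (exp((-1) t) - 1)
       = 25 - 25*exp(-t).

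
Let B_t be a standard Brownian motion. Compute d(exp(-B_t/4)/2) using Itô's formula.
d(exp(-B_t/4)/2) = (exp(-B_t/4)/64) dt + (-exp(-B_t/4)/8) dB_t

Itô's formula for f(B_t) gives d f(B_t) = f'(B_t) dB_t + (1/2) f''(B_t) dt. Compute derivatives of f(x) = exp(-x/4)/2:
  f'(x)  = -exp(-x/4)/8
  f''(x) = exp(-x/4)/32
Substitute x = B_t and multiply the f'' term by 1/2:
  drift     = (1/2) * (exp(-x/4)/32) evaluated at B_t = exp(-B_t/4)/64
  diffusion = (-exp(-x/4)/8) evaluated at B_t = -exp(-B_t/4)/8
Therefore d(exp(-B_t/4)/2) = (exp(-B_t/4)/64) dt + (-exp(-B_t/4)/8) dB_t.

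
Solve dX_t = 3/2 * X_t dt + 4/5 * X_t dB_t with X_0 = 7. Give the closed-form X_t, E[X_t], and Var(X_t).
X_t = 7 * exp((59/50) t + (4/5) B_t); E[X_t] = 7*exp(3*t/2); Var(X_t) = 49*(exp(16*t/25) - 1)*exp(3*t)

For GBM dX = mu X dt + sigma X dB with X_0 = x_0, apply Itô to Y = log X: dY = (mu - sigma^2/2) dt + sigma dB, so Y_t = log(x_0) + (mu - sigma^2/2) t + sigma B_t and hence X_t = x_0 * exp((mu - sigma^2/2) t + sigma B_t).
With mu = 3/2, sigma = 4/5, x_0 = 7, this gives:
  X_t = 7 * exp((59/50) * t + (4/5) * B_t).
Since sigma*B_t ~ Normal(0, sigma^2 t), E[exp(sigma*B_t)] = exp(sigma^2 t / 2); so E[X_t] = x_0 * exp((mu - sigma^2/2) t) * exp(sigma^2 t / 2) = x_0 * exp(mu t) = 7*exp(3*t/2).
Var(X_t) = E[X_t^2] - (E[X_t])^2 = x_0^2 * exp(2 mu t) * (exp(sigma^2 t) - 1) = 49*(exp(16*t/25) - 1)*exp(3*t).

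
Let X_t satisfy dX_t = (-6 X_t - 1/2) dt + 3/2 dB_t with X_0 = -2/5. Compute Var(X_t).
Var(X_t) = 3/16 - 3*exp(-12*t)/16

The variance V(t) = Var(X_t) satisfies V'(t) = 2 a V(t) + c^2 with V(0) = 0 (drift coefficient is linear in X, diffusion is constant). With a = -6, c = 3/2, the solution is
  V(t) = (c^2 / (2 a)) * (exp(2 a t) - 1)
       = ((3/2)^2 / (2*(-6))) * (exp((-12) t) - 1)
       = 3/16 - 3*exp(-12*t)/16.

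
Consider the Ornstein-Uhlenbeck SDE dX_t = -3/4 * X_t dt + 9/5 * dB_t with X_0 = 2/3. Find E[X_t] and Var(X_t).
E[X_t] = 2*exp(-3*t/4)/3; Var(X_t) = 54/25 - 54*exp(-3*t/2)/25

The OU SDE dX = -theta X dt + sigma dB admits the integrating factor exp(theta t): d(exp(theta t) X_t) = sigma exp(theta t) dB_t. Integrating from 0 to t:
  X_t = x_0 * exp(-theta t) + sigma * int_0^t exp(-theta (t-s)) dB_s.
The Itô integral has mean 0 and (by the Itô isometry) variance sigma^2 * int_0^t exp(-2 theta (t - s)) ds = sigma^2 * (1 - exp(-2 theta t)) / (2 theta).
With theta = 3/4, sigma = 9/5, x_0 = 2/3:
  E[X_t] = 2/3 * exp(-3/4 t) = 2*exp(-3*t/4)/3
  Var(X_t) = (9/5)^2 * (1 - exp(-2*3/4 t)) / (2 * 3/4) = 54/25 - 54*exp(-3*t/2)/25.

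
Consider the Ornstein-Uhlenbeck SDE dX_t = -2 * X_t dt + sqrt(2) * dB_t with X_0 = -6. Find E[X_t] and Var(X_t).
E[X_t] = -6*exp(-2*t); Var(X_t) = 1/2 - exp(-4*t)/2

The OU SDE dX = -theta X dt + sigma dB admits the integrating factor exp(theta t): d(exp(theta t) X_t) = sigma exp(theta t) dB_t. Integrating from 0 to t:
  X_t = x_0 * exp(-theta t) + sigma * int_0^t exp(-theta (t-s)) dB_s.
The Itô integral has mean 0 and (by the Itô isometry) variance sigma^2 * int_0^t exp(-2 theta (t - s)) ds = sigma^2 * (1 - exp(-2 theta t)) / (2 theta).
With theta = 2, sigma = sqrt(2), x_0 = -6:
  E[X_t] = -6 * exp(-2 t) = -6*exp(-2*t)
  Var(X_t) = (sqrt(2))^2 * (1 - exp(-2*2 t)) / (2 * 2) = 1/2 - exp(-4*t)/2.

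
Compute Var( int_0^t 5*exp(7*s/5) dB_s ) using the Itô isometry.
Var = 125*exp(14*t/5)/14 - 125/14

The Itô integral of a deterministic integrand f(s) has mean 0 because each increment f(s) * (B_{s+ds} - B_s) has mean 0. By the Itô isometry:
  Var( int_0^t f(s) dB_s ) = E[ (int_0^t f(s) dB_s)^2 ] = int_0^t f(s)^2 ds.
Here f(s) = 5*exp(7*s/5), so f(s)^2 = 25*exp(14*s/5). Integrate:
  int_0^t (25*exp(14*s/5)) ds = 125*exp(14*t/5)/14 - 125/14.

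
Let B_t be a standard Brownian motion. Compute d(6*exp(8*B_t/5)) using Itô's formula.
d(6*exp(8*B_t/5)) = (192*exp(8*B_t/5)/25) dt + (48*exp(8*B_t/5)/5) dB_t

Itô's formula for f(B_t) gives d f(B_t) = f'(B_t) dB_t + (1/2) f''(B_t) dt. Compute derivatives of f(x) = 6*exp(8*x/5):
  f'(x)  = 48*exp(8*x/5)/5
  f''(x) = 384*exp(8*x/5)/25
Substitute x = B_t and multiply the f'' term by 1/2:
  drift     = (1/2) * (384*exp(8*x/5)/25) evaluated at B_t = 192*exp(8*B_t/5)/25
  diffusion = (48*exp(8*x/5)/5) evaluated at B_t = 48*exp(8*B_t/5)/5
Therefore d(6*exp(8*B_t/5)) = (192*exp(8*B_t/5)/25) dt + (48*exp(8*B_t/5)/5) dB_t.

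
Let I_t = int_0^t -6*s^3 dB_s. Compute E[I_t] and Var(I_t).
E[I_t] = 0; Var(I_t) = 36*t^7/7

The Itô integral of a deterministic integrand f(s) has mean 0 because each increment f(s) * (B_{s+ds} - B_s) has mean 0. By the Itô isometry:
  Var( int_0^t f(s) dB_s ) = E[ (int_0^t f(s) dB_s)^2 ] = int_0^t f(s)^2 ds.
Here f(s) = -6*s^3, so f(s)^2 = 36*s^6. Integrate:
  int_0^t (36*s^6) ds = 36*t^7/7.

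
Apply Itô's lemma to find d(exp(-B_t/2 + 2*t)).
d(exp(-B_t/2 + 2*t)) = (17*exp(-B_t/2 + 2*t)/8) dt + (-exp(-B_t/2 + 2*t)/2) dB_t

Itô's formula for f(t, x): d f(t, B_t) = (f_t + (1/2) f_xx) dt + f_x dB_t. Compute partials of f(t, x) = exp(2*t - x/2):
  f_t(t,x)  = 2*exp(2*t - x/2)
  f_x(t,x)  = -exp(2*t - x/2)/2
  f_xx(t,x) = exp(2*t - x/2)/4
Assemble drift = f_t + (1/2) f_xx = 17*exp(2*t - x/2)/8 and diffusion = f_x = -exp(2*t - x/2)/2. Substituting x = B_t:
  d(exp(-B_t/2 + 2*t)) = (17*exp(-B_t/2 + 2*t)/8) dt + (-exp(-B_t/2 + 2*t)/2) dB_t.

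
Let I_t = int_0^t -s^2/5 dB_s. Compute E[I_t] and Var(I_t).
E[I_t] = 0; Var(I_t) = t^5/125

The Itô integral of a deterministic integrand f(s) has mean 0 because each increment f(s) * (B_{s+ds} - B_s) has mean 0. By the Itô isometry:
  Var( int_0^t f(s) dB_s ) = E[ (int_0^t f(s) dB_s)^2 ] = int_0^t f(s)^2 ds.
Here f(s) = -s^2/5, so f(s)^2 = s^4/25. Integrate:
  int_0^t (s^4/25) ds = t^5/125.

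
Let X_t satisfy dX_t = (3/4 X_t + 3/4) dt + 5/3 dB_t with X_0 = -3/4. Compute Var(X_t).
Var(X_t) = 50*exp(3*t/2)/27 - 50/27

The variance V(t) = Var(X_t) satisfies V'(t) = 2 a V(t) + c^2 with V(0) = 0 (drift coefficient is linear in X, diffusion is constant). With a = 3/4, c = 5/3, the solution is
  V(t) = (c^2 / (2 a)) * (exp(2 a t) - 1)
       = ((5/3)^2 / (2*(3/4))) * (exp((3/2) t) - 1)
       = 50*exp(3*t/2)/27 - 50/27.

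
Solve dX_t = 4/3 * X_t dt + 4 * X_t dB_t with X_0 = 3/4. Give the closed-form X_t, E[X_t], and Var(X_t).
X_t = 3/4 * exp((-20/3) t + (4) B_t); E[X_t] = 3*exp(4*t/3)/4; Var(X_t) = 9*(exp(16*t) - 1)*exp(8*t/3)/16

For GBM dX = mu X dt + sigma X dB with X_0 = x_0, apply Itô to Y = log X: dY = (mu - sigma^2/2) dt + sigma dB, so Y_t = log(x_0) + (mu - sigma^2/2) t + sigma B_t and hence X_t = x_0 * exp((mu - sigma^2/2) t + sigma B_t).
With mu = 4/3, sigma = 4, x_0 = 3/4, this gives:
  X_t = 3/4 * exp((-20/3) * t + (4) * B_t).
Since sigma*B_t ~ Normal(0, sigma^2 t), E[exp(sigma*B_t)] = exp(sigma^2 t / 2); so E[X_t] = x_0 * exp((mu - sigma^2/2) t) * exp(sigma^2 t / 2) = x_0 * exp(mu t) = 3*exp(4*t/3)/4.
Var(X_t) = E[X_t^2] - (E[X_t])^2 = x_0^2 * exp(2 mu t) * (exp(sigma^2 t) - 1) = 9*(exp(16*t) - 1)*exp(8*t/3)/16.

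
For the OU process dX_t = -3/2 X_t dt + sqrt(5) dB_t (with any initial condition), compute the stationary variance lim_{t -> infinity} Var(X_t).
lim Var(X_t) = 5/3

The OU SDE dX = -theta X dt + sigma dB admits the integrating factor exp(theta t): d(exp(theta t) X_t) = sigma exp(theta t) dB_t. Integrating from 0 to t gives X_t = x_0 * exp(-theta t) + sigma * int_0^t exp(-theta (t-s)) dB_s for any initial x_0. The Itô integral has variance (by the Itô isometry) sigma^2 * int_0^t exp(-2 theta (t - s)) ds = sigma^2 * (1 - exp(-2 theta t)) / (2 theta), independent of x_0.
With theta = 3/2, sigma = sqrt(5):
  Var(X_t) = (sqrt(5))^2 * (1 - exp(-2*3/2 t)) / (2 * 3/2) = 5/3 - 5*exp(-3*t)/3.
As t -> infinity, exp(-2*3/2 t) -> 0, so the stationary variance is sigma^2 / (2 theta) = 5/3.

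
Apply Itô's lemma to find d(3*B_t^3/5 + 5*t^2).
d(3*B_t^3/5 + 5*t^2) = (9*B_t/5 + 10*t) dt + (9*B_t^2/5) dB_t

Itô's formula for f(t, x): d f(t, B_t) = (f_t + (1/2) f_xx) dt + f_x dB_t. Compute partials of f(t, x) = 5*t^2 + 3*x^3/5:
  f_t(t,x)  = 10*t
  f_x(t,x)  = 9*x^2/5
  f_xx(t,x) = 18*x/5
Assemble drift = f_t + (1/2) f_xx = 10*t + 9*x/5 and diffusion = f_x = 9*x^2/5. Substituting x = B_t:
  d(3*B_t^3/5 + 5*t^2) = (9*B_t/5 + 10*t) dt + (9*B_t^2/5) dB_t.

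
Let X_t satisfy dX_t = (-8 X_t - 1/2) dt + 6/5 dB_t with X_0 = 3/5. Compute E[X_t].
E[X_t] = -1/16 + 53*exp(-8*t)/80

Taking expectations and using E[dB_t] = 0, the mean m(t) = E[X_t] satisfies the ODE m'(t) = a m(t) + b with m(0) = x_0. With a = -8, b = -1/2, x_0 = 3/5, the solution is
  m(t) = x_0 * exp(a t) + (b/a) * (exp(a t) - 1)
       = (3/5) * exp((-8) t) + ((-1/2)/(-8)) * (exp((-8) t) - 1)
       = -1/16 + 53*exp(-8*t)/80.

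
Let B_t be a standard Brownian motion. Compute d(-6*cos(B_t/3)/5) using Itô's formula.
d(-6*cos(B_t/3)/5) = (cos(B_t/3)/15) dt + (2*sin(B_t/3)/5) dB_t

Itô's formula for f(B_t) gives d f(B_t) = f'(B_t) dB_t + (1/2) f''(B_t) dt. Compute derivatives of f(x) = -6*cos(x/3)/5:
  f'(x)  = 2*sin(x/3)/5
  f''(x) = 2*cos(x/3)/15
Substitute x = B_t and multiply the f'' term by 1/2:
  drift     = (1/2) * (2*cos(x/3)/15) evaluated at B_t = cos(B_t/3)/15
  diffusion = (2*sin(x/3)/5) evaluated at B_t = 2*sin(B_t/3)/5
Therefore d(-6*cos(B_t/3)/5) = (cos(B_t/3)/15) dt + (2*sin(B_t/3)/5) dB_t.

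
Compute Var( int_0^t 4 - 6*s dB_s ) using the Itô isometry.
Var = 4*t*(3*t^2 - 6*t + 4)

The Itô integral of a deterministic integrand f(s) has mean 0 because each increment f(s) * (B_{s+ds} - B_s) has mean 0. By the Itô isometry:
  Var( int_0^t f(s) dB_s ) = E[ (int_0^t f(s) dB_s)^2 ] = int_0^t f(s)^2 ds.
Here f(s) = 4 - 6*s, so f(s)^2 = 4*(3*s - 2)^2. Integrate:
  int_0^t (4*(3*s - 2)^2) ds = 4*t*(3*t^2 - 6*t + 4).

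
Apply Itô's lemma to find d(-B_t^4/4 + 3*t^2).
d(-B_t^4/4 + 3*t^2) = (-3*B_t^2/2 + 6*t) dt + (-B_t^3) dB_t

Itô's formula for f(t, x): d f(t, B_t) = (f_t + (1/2) f_xx) dt + f_x dB_t. Compute partials of f(t, x) = 3*t^2 - x^4/4:
  f_t(t,x)  = 6*t
  f_x(t,x)  = -x^3
  f_xx(t,x) = -3*x^2
Assemble drift = f_t + (1/2) f_xx = 6*t - 3*x^2/2 and diffusion = f_x = -x^3. Substituting x = B_t:
  d(-B_t^4/4 + 3*t^2) = (-3*B_t^2/2 + 6*t) dt + (-B_t^3) dB_t.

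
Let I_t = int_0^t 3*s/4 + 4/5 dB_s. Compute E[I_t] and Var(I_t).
E[I_t] = 0; Var(I_t) = t*(75*t^2 + 240*t + 256)/400

The Itô integral of a deterministic integrand f(s) has mean 0 because each increment f(s) * (B_{s+ds} - B_s) has mean 0. By the Itô isometry:
  Var( int_0^t f(s) dB_s ) = E[ (int_0^t f(s) dB_s)^2 ] = int_0^t f(s)^2 ds.
Here f(s) = 3*s/4 + 4/5, so f(s)^2 = (15*s + 16)^2/400. Integrate:
  int_0^t ((15*s + 16)^2/400) ds = t*(75*t^2 + 240*t + 256)/400.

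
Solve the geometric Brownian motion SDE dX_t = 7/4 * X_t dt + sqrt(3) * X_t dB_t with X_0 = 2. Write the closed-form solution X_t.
X_t = 2 * exp((1/4) * t + (sqrt(3)) * B_t)

For GBM dX = mu X dt + sigma X dB with X_0 = x_0, apply Itô to Y = log X: dY = (mu - sigma^2/2) dt + sigma dB, so Y_t = log(x_0) + (mu - sigma^2/2) t + sigma B_t and hence X_t = x_0 * exp((mu - sigma^2/2) t + sigma B_t).
With mu = 7/4, sigma = sqrt(3), x_0 = 2, this gives:
  X_t = 2 * exp((1/4) * t + (sqrt(3)) * B_t).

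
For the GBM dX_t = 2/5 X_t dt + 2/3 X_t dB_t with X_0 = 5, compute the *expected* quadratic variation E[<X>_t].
E[<X>_t] = 125*exp(56*t/45)/14 - 125/14

<X>_t = int_0^t ((2/3) * X_s)^2 ds. Taking expectation inside the integral: E[<X>_t] = (2/3)^2 * int_0^t E[X_s^2] ds. For GBM, E[X_s^2] = x_0^2 * exp((2 mu + sigma^2) s). Integrating:
  E[<X>_t] = (2/3)^2 * 5^2 * (exp((2*(2/5) + (2/3)^2) t) - 1) / (2*(2/5) + (2/3)^2)
           = (2/3)^2 * 5^2 * (exp((56/45) t) - 1) / (56/45) = 125*exp(56*t/45)/14 - 125/14.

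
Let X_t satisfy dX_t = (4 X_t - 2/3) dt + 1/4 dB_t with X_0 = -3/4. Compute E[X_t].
E[X_t] = 1/6 - 11*exp(4*t)/12

Taking expectations and using E[dB_t] = 0, the mean m(t) = E[X_t] satisfies the ODE m'(t) = a m(t) + b with m(0) = x_0. With a = 4, b = -2/3, x_0 = -3/4, the solution is
  m(t) = x_0 * exp(a t) + (b/a) * (exp(a t) - 1)
       = (-3/4) * exp(4 t) + ((-2/3)/4) * (exp(4 t) - 1)
       = 1/6 - 11*exp(4*t)/12.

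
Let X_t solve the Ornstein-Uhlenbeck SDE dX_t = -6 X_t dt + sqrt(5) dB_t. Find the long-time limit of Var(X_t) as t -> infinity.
lim Var(X_t) = 5/12

The OU SDE dX = -theta X dt + sigma dB admits the integrating factor exp(theta t): d(exp(theta t) X_t) = sigma exp(theta t) dB_t. Integrating from 0 to t gives X_t = x_0 * exp(-theta t) + sigma * int_0^t exp(-theta (t-s)) dB_s for any initial x_0. The Itô integral has variance (by the Itô isometry) sigma^2 * int_0^t exp(-2 theta (t - s)) ds = sigma^2 * (1 - exp(-2 theta t)) / (2 theta), independent of x_0.
With theta = 6, sigma = sqrt(5):
  Var(X_t) = (sqrt(5))^2 * (1 - exp(-2*6 t)) / (2 * 6) = 5/12 - 5*exp(-12*t)/12.
As t -> infinity, exp(-2*6 t) -> 0, so the stationary variance is sigma^2 / (2 theta) = 5/12.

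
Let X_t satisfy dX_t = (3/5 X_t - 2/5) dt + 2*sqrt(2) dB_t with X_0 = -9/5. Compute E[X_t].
E[X_t] = 2/3 - 37*exp(3*t/5)/15

Taking expectations and using E[dB_t] = 0, the mean m(t) = E[X_t] satisfies the ODE m'(t) = a m(t) + b with m(0) = x_0. With a = 3/5, b = -2/5, x_0 = -9/5, the solution is
  m(t) = x_0 * exp(a t) + (b/a) * (exp(a t) - 1)
       = (-9/5) * exp((3/5) t) + ((-2/5)/(3/5)) * (exp((3/5) t) - 1)
       = 2/3 - 37*exp(3*t/5)/15.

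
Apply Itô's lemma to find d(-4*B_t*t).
d(-4*B_t*t) = (-4*B_t) dt + (-4*t) dB_t

Itô's formula for f(t, x): d f(t, B_t) = (f_t + (1/2) f_xx) dt + f_x dB_t. Compute partials of f(t, x) = -4*t*x:
  f_t(t,x)  = -4*x
  f_x(t,x)  = -4*t
  f_xx(t,x) = 0
Assemble drift = f_t + (1/2) f_xx = -4*x and diffusion = f_x = -4*t. Substituting x = B_t:
  d(-4*B_t*t) = (-4*B_t) dt + (-4*t) dB_t.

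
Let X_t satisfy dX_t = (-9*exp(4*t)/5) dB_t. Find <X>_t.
<X>_t = 81*exp(8*t)/200 - 81/200

For an Itô process dX_t = a(t) dt + b(t) dB_t, the quadratic variation is <X>_t = int_0^t b(s)^2 ds (the drift term does not contribute). Here b(s) = -9*exp(4*s)/5, so
  b(s)^2 = 81*exp(8*s)/25.
Integrating from 0 to t:
  <X>_t = int_0^t (81*exp(8*s)/25) ds = 81*exp(8*t)/200 - 81/200.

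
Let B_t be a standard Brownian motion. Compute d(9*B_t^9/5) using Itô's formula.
d(9*B_t^9/5) = (324*B_t^7/5) dt + (81*B_t^8/5) dB_t

Itô's formula for f(B_t) gives d f(B_t) = f'(B_t) dB_t + (1/2) f''(B_t) dt. Compute derivatives of f(x) = 9*x^9/5:
  f'(x)  = 81*x^8/5
  f''(x) = 648*x^7/5
Substitute x = B_t and multiply the f'' term by 1/2:
  drift     = (1/2) * (648*x^7/5) evaluated at B_t = 324*B_t^7/5
  diffusion = (81*x^8/5) evaluated at B_t = 81*B_t^8/5
Therefore d(9*B_t^9/5) = (324*B_t^7/5) dt + (81*B_t^8/5) dB_t.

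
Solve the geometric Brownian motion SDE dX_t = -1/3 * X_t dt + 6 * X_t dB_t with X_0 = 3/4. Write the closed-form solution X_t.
X_t = 3/4 * exp((-55/3) * t + (6) * B_t)

For GBM dX = mu X dt + sigma X dB with X_0 = x_0, apply Itô to Y = log X: dY = (mu - sigma^2/2) dt + sigma dB, so Y_t = log(x_0) + (mu - sigma^2/2) t + sigma B_t and hence X_t = x_0 * exp((mu - sigma^2/2) t + sigma B_t).
With mu = -1/3, sigma = 6, x_0 = 3/4, this gives:
  X_t = 3/4 * exp((-55/3) * t + (6) * B_t).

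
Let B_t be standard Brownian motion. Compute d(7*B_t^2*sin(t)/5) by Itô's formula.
d(7*B_t^2*sin(t)/5) = (7*B_t^2*cos(t)/5 + 7*sin(t)/5) dt + (14*B_t*sin(t)/5) dB_t

Itô's formula for f(t, x): d f(t, B_t) = (f_t + (1/2) f_xx) dt + f_x dB_t. Compute partials of f(t, x) = 7*x^2*sin(t)/5:
  f_t(t,x)  = 7*x^2*cos(t)/5
  f_x(t,x)  = 14*x*sin(t)/5
  f_xx(t,x) = 14*sin(t)/5
Assemble drift = f_t + (1/2) f_xx = 7*x^2*cos(t)/5 + 7*sin(t)/5 and diffusion = f_x = 14*x*sin(t)/5. Substituting x = B_t:
  d(7*B_t^2*sin(t)/5) = (7*B_t^2*cos(t)/5 + 7*sin(t)/5) dt + (14*B_t*sin(t)/5) dB_t.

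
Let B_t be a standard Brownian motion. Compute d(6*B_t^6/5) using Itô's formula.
d(6*B_t^6/5) = (18*B_t^4) dt + (36*B_t^5/5) dB_t

Itô's formula for f(B_t) gives d f(B_t) = f'(B_t) dB_t + (1/2) f''(B_t) dt. Compute derivatives of f(x) = 6*x^6/5:
  f'(x)  = 36*x^5/5
  f''(x) = 36*x^4
Substitute x = B_t and multiply the f'' term by 1/2:
  drift     = (1/2) * (36*x^4) evaluated at B_t = 18*B_t^4
  diffusion = (36*x^5/5) evaluated at B_t = 36*B_t^5/5
Therefore d(6*B_t^6/5) = (18*B_t^4) dt + (36*B_t^5/5) dB_t.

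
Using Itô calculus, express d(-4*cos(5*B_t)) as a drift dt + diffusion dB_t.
d(-4*cos(5*B_t)) = (50*cos(5*B_t)) dt + (20*sin(5*B_t)) dB_t

Itô's formula for f(B_t) gives d f(B_t) = f'(B_t) dB_t + (1/2) f''(B_t) dt. Compute derivatives of f(x) = -4*cos(5*x):
  f'(x)  = 20*sin(5*x)
  f''(x) = 100*cos(5*x)
Substitute x = B_t and multiply the f'' term by 1/2:
  drift     = (1/2) * (100*cos(5*x)) evaluated at B_t = 50*cos(5*B_t)
  diffusion = (20*sin(5*x)) evaluated at B_t = 20*sin(5*B_t)
Therefore d(-4*cos(5*B_t)) = (50*cos(5*B_t)) dt + (20*sin(5*B_t)) dB_t.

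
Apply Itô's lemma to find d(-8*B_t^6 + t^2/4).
d(-8*B_t^6 + t^2/4) = (-120*B_t^4 + t/2) dt + (-48*B_t^5) dB_t

Itô's formula for f(t, x): d f(t, B_t) = (f_t + (1/2) f_xx) dt + f_x dB_t. Compute partials of f(t, x) = t^2/4 - 8*x^6:
  f_t(t,x)  = t/2
  f_x(t,x)  = -48*x^5
  f_xx(t,x) = -240*x^4
Assemble drift = f_t + (1/2) f_xx = t/2 - 120*x^4 and diffusion = f_x = -48*x^5. Substituting x = B_t:
  d(-8*B_t^6 + t^2/4) = (-120*B_t^4 + t/2) dt + (-48*B_t^5) dB_t.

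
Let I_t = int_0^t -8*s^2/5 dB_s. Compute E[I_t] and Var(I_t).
E[I_t] = 0; Var(I_t) = 64*t^5/125

The Itô integral of a deterministic integrand f(s) has mean 0 because each increment f(s) * (B_{s+ds} - B_s) has mean 0. By the Itô isometry:
  Var( int_0^t f(s) dB_s ) = E[ (int_0^t f(s) dB_s)^2 ] = int_0^t f(s)^2 ds.
Here f(s) = -8*s^2/5, so f(s)^2 = 64*s^4/25. Integrate:
  int_0^t (64*s^4/25) ds = 64*t^5/125.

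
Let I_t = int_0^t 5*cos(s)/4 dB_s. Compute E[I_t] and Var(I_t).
E[I_t] = 0; Var(I_t) = 25*t/32 + 25*sin(2*t)/64

The Itô integral of a deterministic integrand f(s) has mean 0 because each increment f(s) * (B_{s+ds} - B_s) has mean 0. By the Itô isometry:
  Var( int_0^t f(s) dB_s ) = E[ (int_0^t f(s) dB_s)^2 ] = int_0^t f(s)^2 ds.
Here f(s) = 5*cos(s)/4, so f(s)^2 = 25*cos(s)^2/16. Integrate:
  int_0^t (25*cos(s)^2/16) ds = 25*t/32 + 25*sin(2*t)/64.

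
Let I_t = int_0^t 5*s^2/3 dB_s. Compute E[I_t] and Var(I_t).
E[I_t] = 0; Var(I_t) = 5*t^5/9

The Itô integral of a deterministic integrand f(s) has mean 0 because each increment f(s) * (B_{s+ds} - B_s) has mean 0. By the Itô isometry:
  Var( int_0^t f(s) dB_s ) = E[ (int_0^t f(s) dB_s)^2 ] = int_0^t f(s)^2 ds.
Here f(s) = 5*s^2/3, so f(s)^2 = 25*s^4/9. Integrate:
  int_0^t (25*s^4/9) ds = 5*t^5/9.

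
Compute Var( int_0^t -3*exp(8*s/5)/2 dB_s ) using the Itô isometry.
Var = 45*exp(16*t/5)/64 - 45/64

The Itô integral of a deterministic integrand f(s) has mean 0 because each increment f(s) * (B_{s+ds} - B_s) has mean 0. By the Itô isometry:
  Var( int_0^t f(s) dB_s ) = E[ (int_0^t f(s) dB_s)^2 ] = int_0^t f(s)^2 ds.
Here f(s) = -3*exp(8*s/5)/2, so f(s)^2 = 9*exp(16*s/5)/4. Integrate:
  int_0^t (9*exp(16*s/5)/4) ds = 45*exp(16*t/5)/64 - 45/64.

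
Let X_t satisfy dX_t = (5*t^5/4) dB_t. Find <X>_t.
<X>_t = 25*t^11/176

For an Itô process dX_t = a(t) dt + b(t) dB_t, the quadratic variation is <X>_t = int_0^t b(s)^2 ds (the drift term does not contribute). Here b(s) = 5*s^5/4, so
  b(s)^2 = 25*s^10/16.
Integrating from 0 to t:
  <X>_t = int_0^t (25*s^10/16) ds = 25*t^11/176.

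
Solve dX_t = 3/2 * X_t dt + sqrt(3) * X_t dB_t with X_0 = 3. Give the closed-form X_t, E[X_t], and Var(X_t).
X_t = 3 * exp((0) t + (sqrt(3)) B_t); E[X_t] = 3*exp(3*t/2); Var(X_t) = 9*(exp(3*t) - 1)*exp(3*t)

For GBM dX = mu X dt + sigma X dB with X_0 = x_0, apply Itô to Y = log X: dY = (mu - sigma^2/2) dt + sigma dB, so Y_t = log(x_0) + (mu - sigma^2/2) t + sigma B_t and hence X_t = x_0 * exp((mu - sigma^2/2) t + sigma B_t).
With mu = 3/2, sigma = sqrt(3), x_0 = 3, this gives:
  X_t = 3 * exp((0) * t + (sqrt(3)) * B_t).
Since sigma*B_t ~ Normal(0, sigma^2 t), E[exp(sigma*B_t)] = exp(sigma^2 t / 2); so E[X_t] = x_0 * exp((mu - sigma^2/2) t) * exp(sigma^2 t / 2) = x_0 * exp(mu t) = 3*exp(3*t/2).
Var(X_t) = E[X_t^2] - (E[X_t])^2 = x_0^2 * exp(2 mu t) * (exp(sigma^2 t) - 1) = 9*(exp(3*t) - 1)*exp(3*t).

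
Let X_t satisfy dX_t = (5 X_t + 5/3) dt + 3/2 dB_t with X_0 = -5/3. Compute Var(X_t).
Var(X_t) = 9*exp(10*t)/40 - 9/40

The variance V(t) = Var(X_t) satisfies V'(t) = 2 a V(t) + c^2 with V(0) = 0 (drift coefficient is linear in X, diffusion is constant). With a = 5, c = 3/2, the solution is
  V(t) = (c^2 / (2 a)) * (exp(2 a t) - 1)
       = ((3/2)^2 / (2*5)) * (exp(10 t) - 1)
       = 9*exp(10*t)/40 - 9/40.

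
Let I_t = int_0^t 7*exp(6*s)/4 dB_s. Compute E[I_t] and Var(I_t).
E[I_t] = 0; Var(I_t) = 49*exp(12*t)/192 - 49/192

The Itô integral of a deterministic integrand f(s) has mean 0 because each increment f(s) * (B_{s+ds} - B_s) has mean 0. By the Itô isometry:
  Var( int_0^t f(s) dB_s ) = E[ (int_0^t f(s) dB_s)^2 ] = int_0^t f(s)^2 ds.
Here f(s) = 7*exp(6*s)/4, so f(s)^2 = 49*exp(12*s)/16. Integrate:
  int_0^t (49*exp(12*s)/16) ds = 49*exp(12*t)/192 - 49/192.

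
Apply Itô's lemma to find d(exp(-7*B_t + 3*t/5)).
d(exp(-7*B_t + 3*t/5)) = (251*exp(-7*B_t + 3*t/5)/10) dt + (-7*exp(-7*B_t + 3*t/5)) dB_t

Itô's formula for f(t, x): d f(t, B_t) = (f_t + (1/2) f_xx) dt + f_x dB_t. Compute partials of f(t, x) = exp(3*t/5 - 7*x):
  f_t(t,x)  = 3*exp(3*t/5 - 7*x)/5
  f_x(t,x)  = -7*exp(3*t/5 - 7*x)
  f_xx(t,x) = 49*exp(3*t/5 - 7*x)
Assemble drift = f_t + (1/2) f_xx = 251*exp(3*t/5 - 7*x)/10 and diffusion = f_x = -7*exp(3*t/5 - 7*x). Substituting x = B_t:
  d(exp(-7*B_t + 3*t/5)) = (251*exp(-7*B_t + 3*t/5)/10) dt + (-7*exp(-7*B_t + 3*t/5)) dB_t.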